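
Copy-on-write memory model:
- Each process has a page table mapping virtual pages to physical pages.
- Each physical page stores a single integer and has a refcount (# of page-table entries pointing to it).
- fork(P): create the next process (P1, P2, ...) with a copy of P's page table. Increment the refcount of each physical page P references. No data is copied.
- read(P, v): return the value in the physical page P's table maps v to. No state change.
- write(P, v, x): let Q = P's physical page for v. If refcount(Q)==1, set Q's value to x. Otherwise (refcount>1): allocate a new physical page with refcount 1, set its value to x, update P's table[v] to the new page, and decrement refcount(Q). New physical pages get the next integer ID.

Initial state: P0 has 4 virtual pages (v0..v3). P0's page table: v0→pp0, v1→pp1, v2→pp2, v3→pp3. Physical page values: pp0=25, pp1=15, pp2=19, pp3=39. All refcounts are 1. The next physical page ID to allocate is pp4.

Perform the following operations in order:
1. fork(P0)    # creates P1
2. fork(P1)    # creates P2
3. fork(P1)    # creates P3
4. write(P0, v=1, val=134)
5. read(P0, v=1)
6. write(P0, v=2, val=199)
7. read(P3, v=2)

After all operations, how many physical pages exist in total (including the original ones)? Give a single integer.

Op 1: fork(P0) -> P1. 4 ppages; refcounts: pp0:2 pp1:2 pp2:2 pp3:2
Op 2: fork(P1) -> P2. 4 ppages; refcounts: pp0:3 pp1:3 pp2:3 pp3:3
Op 3: fork(P1) -> P3. 4 ppages; refcounts: pp0:4 pp1:4 pp2:4 pp3:4
Op 4: write(P0, v1, 134). refcount(pp1)=4>1 -> COPY to pp4. 5 ppages; refcounts: pp0:4 pp1:3 pp2:4 pp3:4 pp4:1
Op 5: read(P0, v1) -> 134. No state change.
Op 6: write(P0, v2, 199). refcount(pp2)=4>1 -> COPY to pp5. 6 ppages; refcounts: pp0:4 pp1:3 pp2:3 pp3:4 pp4:1 pp5:1
Op 7: read(P3, v2) -> 19. No state change.

Answer: 6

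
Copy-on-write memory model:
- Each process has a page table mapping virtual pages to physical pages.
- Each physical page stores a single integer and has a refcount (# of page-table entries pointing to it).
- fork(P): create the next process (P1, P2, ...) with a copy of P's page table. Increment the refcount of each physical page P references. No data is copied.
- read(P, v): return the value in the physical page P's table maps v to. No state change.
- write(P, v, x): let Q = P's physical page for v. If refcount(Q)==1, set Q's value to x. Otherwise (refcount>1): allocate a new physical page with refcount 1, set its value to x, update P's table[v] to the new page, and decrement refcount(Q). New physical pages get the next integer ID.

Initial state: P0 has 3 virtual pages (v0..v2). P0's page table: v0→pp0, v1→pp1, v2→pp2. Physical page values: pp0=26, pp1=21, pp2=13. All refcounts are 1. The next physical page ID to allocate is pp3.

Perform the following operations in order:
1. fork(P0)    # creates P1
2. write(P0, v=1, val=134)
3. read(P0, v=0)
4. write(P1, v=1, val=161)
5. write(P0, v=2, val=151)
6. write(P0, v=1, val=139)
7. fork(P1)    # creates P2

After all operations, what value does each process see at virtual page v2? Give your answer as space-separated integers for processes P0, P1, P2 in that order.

Op 1: fork(P0) -> P1. 3 ppages; refcounts: pp0:2 pp1:2 pp2:2
Op 2: write(P0, v1, 134). refcount(pp1)=2>1 -> COPY to pp3. 4 ppages; refcounts: pp0:2 pp1:1 pp2:2 pp3:1
Op 3: read(P0, v0) -> 26. No state change.
Op 4: write(P1, v1, 161). refcount(pp1)=1 -> write in place. 4 ppages; refcounts: pp0:2 pp1:1 pp2:2 pp3:1
Op 5: write(P0, v2, 151). refcount(pp2)=2>1 -> COPY to pp4. 5 ppages; refcounts: pp0:2 pp1:1 pp2:1 pp3:1 pp4:1
Op 6: write(P0, v1, 139). refcount(pp3)=1 -> write in place. 5 ppages; refcounts: pp0:2 pp1:1 pp2:1 pp3:1 pp4:1
Op 7: fork(P1) -> P2. 5 ppages; refcounts: pp0:3 pp1:2 pp2:2 pp3:1 pp4:1
P0: v2 -> pp4 = 151
P1: v2 -> pp2 = 13
P2: v2 -> pp2 = 13

Answer: 151 13 13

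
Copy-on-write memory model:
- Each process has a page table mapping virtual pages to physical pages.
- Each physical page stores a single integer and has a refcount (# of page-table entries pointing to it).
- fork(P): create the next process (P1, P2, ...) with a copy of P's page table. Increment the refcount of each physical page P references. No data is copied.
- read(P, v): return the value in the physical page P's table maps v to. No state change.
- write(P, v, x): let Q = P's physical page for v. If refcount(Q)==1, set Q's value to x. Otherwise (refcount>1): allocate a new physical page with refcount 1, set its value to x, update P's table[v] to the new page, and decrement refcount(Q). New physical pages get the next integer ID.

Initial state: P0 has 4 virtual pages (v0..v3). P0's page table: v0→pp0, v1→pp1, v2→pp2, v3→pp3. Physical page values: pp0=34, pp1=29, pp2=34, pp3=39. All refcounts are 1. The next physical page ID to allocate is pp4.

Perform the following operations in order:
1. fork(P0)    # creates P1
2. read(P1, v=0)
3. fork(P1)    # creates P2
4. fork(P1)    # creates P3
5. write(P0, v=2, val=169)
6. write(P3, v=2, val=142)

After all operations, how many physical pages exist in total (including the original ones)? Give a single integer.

Op 1: fork(P0) -> P1. 4 ppages; refcounts: pp0:2 pp1:2 pp2:2 pp3:2
Op 2: read(P1, v0) -> 34. No state change.
Op 3: fork(P1) -> P2. 4 ppages; refcounts: pp0:3 pp1:3 pp2:3 pp3:3
Op 4: fork(P1) -> P3. 4 ppages; refcounts: pp0:4 pp1:4 pp2:4 pp3:4
Op 5: write(P0, v2, 169). refcount(pp2)=4>1 -> COPY to pp4. 5 ppages; refcounts: pp0:4 pp1:4 pp2:3 pp3:4 pp4:1
Op 6: write(P3, v2, 142). refcount(pp2)=3>1 -> COPY to pp5. 6 ppages; refcounts: pp0:4 pp1:4 pp2:2 pp3:4 pp4:1 pp5:1

Answer: 6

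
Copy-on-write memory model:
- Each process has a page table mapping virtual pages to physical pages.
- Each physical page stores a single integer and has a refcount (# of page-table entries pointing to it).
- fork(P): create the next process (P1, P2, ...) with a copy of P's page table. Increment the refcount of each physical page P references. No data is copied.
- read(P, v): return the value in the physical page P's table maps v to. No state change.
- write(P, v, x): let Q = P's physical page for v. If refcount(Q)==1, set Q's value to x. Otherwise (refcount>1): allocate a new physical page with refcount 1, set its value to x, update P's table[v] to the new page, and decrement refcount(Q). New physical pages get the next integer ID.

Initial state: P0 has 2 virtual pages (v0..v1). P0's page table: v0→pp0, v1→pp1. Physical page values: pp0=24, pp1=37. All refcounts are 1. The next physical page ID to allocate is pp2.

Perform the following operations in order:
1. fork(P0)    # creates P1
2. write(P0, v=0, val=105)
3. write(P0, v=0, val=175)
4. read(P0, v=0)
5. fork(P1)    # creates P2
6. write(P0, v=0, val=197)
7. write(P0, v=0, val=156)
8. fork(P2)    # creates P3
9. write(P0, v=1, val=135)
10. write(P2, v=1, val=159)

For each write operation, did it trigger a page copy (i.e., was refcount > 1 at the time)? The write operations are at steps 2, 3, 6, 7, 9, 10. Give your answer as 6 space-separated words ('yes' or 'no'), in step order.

Op 1: fork(P0) -> P1. 2 ppages; refcounts: pp0:2 pp1:2
Op 2: write(P0, v0, 105). refcount(pp0)=2>1 -> COPY to pp2. 3 ppages; refcounts: pp0:1 pp1:2 pp2:1
Op 3: write(P0, v0, 175). refcount(pp2)=1 -> write in place. 3 ppages; refcounts: pp0:1 pp1:2 pp2:1
Op 4: read(P0, v0) -> 175. No state change.
Op 5: fork(P1) -> P2. 3 ppages; refcounts: pp0:2 pp1:3 pp2:1
Op 6: write(P0, v0, 197). refcount(pp2)=1 -> write in place. 3 ppages; refcounts: pp0:2 pp1:3 pp2:1
Op 7: write(P0, v0, 156). refcount(pp2)=1 -> write in place. 3 ppages; refcounts: pp0:2 pp1:3 pp2:1
Op 8: fork(P2) -> P3. 3 ppages; refcounts: pp0:3 pp1:4 pp2:1
Op 9: write(P0, v1, 135). refcount(pp1)=4>1 -> COPY to pp3. 4 ppages; refcounts: pp0:3 pp1:3 pp2:1 pp3:1
Op 10: write(P2, v1, 159). refcount(pp1)=3>1 -> COPY to pp4. 5 ppages; refcounts: pp0:3 pp1:2 pp2:1 pp3:1 pp4:1

yes no no no yes yes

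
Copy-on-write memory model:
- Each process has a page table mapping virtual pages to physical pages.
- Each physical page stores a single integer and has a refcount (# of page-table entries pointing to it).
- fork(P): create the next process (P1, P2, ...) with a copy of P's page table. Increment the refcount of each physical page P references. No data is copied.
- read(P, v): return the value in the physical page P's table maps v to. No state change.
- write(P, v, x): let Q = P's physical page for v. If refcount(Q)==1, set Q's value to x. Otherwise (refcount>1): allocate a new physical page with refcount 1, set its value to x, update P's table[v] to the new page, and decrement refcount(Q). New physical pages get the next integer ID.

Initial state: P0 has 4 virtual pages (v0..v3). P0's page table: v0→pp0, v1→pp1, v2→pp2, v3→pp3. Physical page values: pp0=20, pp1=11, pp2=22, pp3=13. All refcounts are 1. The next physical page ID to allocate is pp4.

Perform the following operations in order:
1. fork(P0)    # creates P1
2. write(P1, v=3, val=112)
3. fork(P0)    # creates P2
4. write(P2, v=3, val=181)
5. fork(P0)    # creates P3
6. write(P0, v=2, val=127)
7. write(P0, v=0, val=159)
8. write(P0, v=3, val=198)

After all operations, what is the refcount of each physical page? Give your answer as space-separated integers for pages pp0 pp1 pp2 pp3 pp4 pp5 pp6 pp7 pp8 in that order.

Op 1: fork(P0) -> P1. 4 ppages; refcounts: pp0:2 pp1:2 pp2:2 pp3:2
Op 2: write(P1, v3, 112). refcount(pp3)=2>1 -> COPY to pp4. 5 ppages; refcounts: pp0:2 pp1:2 pp2:2 pp3:1 pp4:1
Op 3: fork(P0) -> P2. 5 ppages; refcounts: pp0:3 pp1:3 pp2:3 pp3:2 pp4:1
Op 4: write(P2, v3, 181). refcount(pp3)=2>1 -> COPY to pp5. 6 ppages; refcounts: pp0:3 pp1:3 pp2:3 pp3:1 pp4:1 pp5:1
Op 5: fork(P0) -> P3. 6 ppages; refcounts: pp0:4 pp1:4 pp2:4 pp3:2 pp4:1 pp5:1
Op 6: write(P0, v2, 127). refcount(pp2)=4>1 -> COPY to pp6. 7 ppages; refcounts: pp0:4 pp1:4 pp2:3 pp3:2 pp4:1 pp5:1 pp6:1
Op 7: write(P0, v0, 159). refcount(pp0)=4>1 -> COPY to pp7. 8 ppages; refcounts: pp0:3 pp1:4 pp2:3 pp3:2 pp4:1 pp5:1 pp6:1 pp7:1
Op 8: write(P0, v3, 198). refcount(pp3)=2>1 -> COPY to pp8. 9 ppages; refcounts: pp0:3 pp1:4 pp2:3 pp3:1 pp4:1 pp5:1 pp6:1 pp7:1 pp8:1

Answer: 3 4 3 1 1 1 1 1 1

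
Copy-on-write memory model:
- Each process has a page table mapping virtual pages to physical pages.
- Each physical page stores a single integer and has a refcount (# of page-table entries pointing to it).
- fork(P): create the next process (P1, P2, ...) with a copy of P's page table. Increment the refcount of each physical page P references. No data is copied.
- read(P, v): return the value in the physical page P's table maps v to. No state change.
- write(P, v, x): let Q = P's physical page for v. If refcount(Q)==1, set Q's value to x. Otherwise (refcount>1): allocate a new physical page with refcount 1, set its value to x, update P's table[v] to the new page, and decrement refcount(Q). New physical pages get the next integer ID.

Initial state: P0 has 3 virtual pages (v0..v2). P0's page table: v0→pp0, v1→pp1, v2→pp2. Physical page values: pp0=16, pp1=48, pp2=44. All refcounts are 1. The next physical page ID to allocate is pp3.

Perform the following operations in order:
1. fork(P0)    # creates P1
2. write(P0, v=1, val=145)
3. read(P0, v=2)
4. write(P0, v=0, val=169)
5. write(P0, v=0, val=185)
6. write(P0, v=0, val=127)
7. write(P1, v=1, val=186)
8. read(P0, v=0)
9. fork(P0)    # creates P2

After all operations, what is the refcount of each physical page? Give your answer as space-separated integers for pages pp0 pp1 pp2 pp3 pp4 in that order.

Answer: 1 1 3 2 2

Derivation:
Op 1: fork(P0) -> P1. 3 ppages; refcounts: pp0:2 pp1:2 pp2:2
Op 2: write(P0, v1, 145). refcount(pp1)=2>1 -> COPY to pp3. 4 ppages; refcounts: pp0:2 pp1:1 pp2:2 pp3:1
Op 3: read(P0, v2) -> 44. No state change.
Op 4: write(P0, v0, 169). refcount(pp0)=2>1 -> COPY to pp4. 5 ppages; refcounts: pp0:1 pp1:1 pp2:2 pp3:1 pp4:1
Op 5: write(P0, v0, 185). refcount(pp4)=1 -> write in place. 5 ppages; refcounts: pp0:1 pp1:1 pp2:2 pp3:1 pp4:1
Op 6: write(P0, v0, 127). refcount(pp4)=1 -> write in place. 5 ppages; refcounts: pp0:1 pp1:1 pp2:2 pp3:1 pp4:1
Op 7: write(P1, v1, 186). refcount(pp1)=1 -> write in place. 5 ppages; refcounts: pp0:1 pp1:1 pp2:2 pp3:1 pp4:1
Op 8: read(P0, v0) -> 127. No state change.
Op 9: fork(P0) -> P2. 5 ppages; refcounts: pp0:1 pp1:1 pp2:3 pp3:2 pp4:2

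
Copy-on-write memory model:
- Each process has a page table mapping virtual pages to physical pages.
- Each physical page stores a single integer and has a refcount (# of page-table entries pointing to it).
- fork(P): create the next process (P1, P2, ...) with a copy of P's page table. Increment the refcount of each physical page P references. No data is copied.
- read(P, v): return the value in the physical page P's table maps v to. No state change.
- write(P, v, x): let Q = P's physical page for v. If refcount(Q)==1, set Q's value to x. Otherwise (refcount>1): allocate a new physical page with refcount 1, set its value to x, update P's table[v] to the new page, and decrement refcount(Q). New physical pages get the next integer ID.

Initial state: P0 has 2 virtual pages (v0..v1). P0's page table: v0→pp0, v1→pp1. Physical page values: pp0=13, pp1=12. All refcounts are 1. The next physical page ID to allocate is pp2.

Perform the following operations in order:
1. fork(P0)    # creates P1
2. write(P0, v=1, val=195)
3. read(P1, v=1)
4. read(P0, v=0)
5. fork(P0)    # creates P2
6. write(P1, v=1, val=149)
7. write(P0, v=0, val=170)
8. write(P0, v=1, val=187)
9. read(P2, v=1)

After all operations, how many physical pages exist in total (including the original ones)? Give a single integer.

Op 1: fork(P0) -> P1. 2 ppages; refcounts: pp0:2 pp1:2
Op 2: write(P0, v1, 195). refcount(pp1)=2>1 -> COPY to pp2. 3 ppages; refcounts: pp0:2 pp1:1 pp2:1
Op 3: read(P1, v1) -> 12. No state change.
Op 4: read(P0, v0) -> 13. No state change.
Op 5: fork(P0) -> P2. 3 ppages; refcounts: pp0:3 pp1:1 pp2:2
Op 6: write(P1, v1, 149). refcount(pp1)=1 -> write in place. 3 ppages; refcounts: pp0:3 pp1:1 pp2:2
Op 7: write(P0, v0, 170). refcount(pp0)=3>1 -> COPY to pp3. 4 ppages; refcounts: pp0:2 pp1:1 pp2:2 pp3:1
Op 8: write(P0, v1, 187). refcount(pp2)=2>1 -> COPY to pp4. 5 ppages; refcounts: pp0:2 pp1:1 pp2:1 pp3:1 pp4:1
Op 9: read(P2, v1) -> 195. No state change.

Answer: 5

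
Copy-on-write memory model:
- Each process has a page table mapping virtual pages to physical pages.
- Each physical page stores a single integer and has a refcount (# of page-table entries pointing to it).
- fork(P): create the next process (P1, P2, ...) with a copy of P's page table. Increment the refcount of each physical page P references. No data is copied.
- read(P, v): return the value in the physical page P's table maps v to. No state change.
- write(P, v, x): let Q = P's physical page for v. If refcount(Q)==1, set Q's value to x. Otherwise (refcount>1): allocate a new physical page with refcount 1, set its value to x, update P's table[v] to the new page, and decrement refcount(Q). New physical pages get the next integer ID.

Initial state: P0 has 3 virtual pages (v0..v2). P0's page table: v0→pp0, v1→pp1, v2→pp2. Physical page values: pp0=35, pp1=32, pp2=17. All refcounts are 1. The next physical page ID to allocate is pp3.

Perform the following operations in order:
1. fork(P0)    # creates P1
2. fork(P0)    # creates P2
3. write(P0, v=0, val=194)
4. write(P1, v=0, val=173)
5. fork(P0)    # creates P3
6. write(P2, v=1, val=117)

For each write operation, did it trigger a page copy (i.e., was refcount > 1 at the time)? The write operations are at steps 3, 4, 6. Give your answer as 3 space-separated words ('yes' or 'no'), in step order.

Op 1: fork(P0) -> P1. 3 ppages; refcounts: pp0:2 pp1:2 pp2:2
Op 2: fork(P0) -> P2. 3 ppages; refcounts: pp0:3 pp1:3 pp2:3
Op 3: write(P0, v0, 194). refcount(pp0)=3>1 -> COPY to pp3. 4 ppages; refcounts: pp0:2 pp1:3 pp2:3 pp3:1
Op 4: write(P1, v0, 173). refcount(pp0)=2>1 -> COPY to pp4. 5 ppages; refcounts: pp0:1 pp1:3 pp2:3 pp3:1 pp4:1
Op 5: fork(P0) -> P3. 5 ppages; refcounts: pp0:1 pp1:4 pp2:4 pp3:2 pp4:1
Op 6: write(P2, v1, 117). refcount(pp1)=4>1 -> COPY to pp5. 6 ppages; refcounts: pp0:1 pp1:3 pp2:4 pp3:2 pp4:1 pp5:1

yes yes yes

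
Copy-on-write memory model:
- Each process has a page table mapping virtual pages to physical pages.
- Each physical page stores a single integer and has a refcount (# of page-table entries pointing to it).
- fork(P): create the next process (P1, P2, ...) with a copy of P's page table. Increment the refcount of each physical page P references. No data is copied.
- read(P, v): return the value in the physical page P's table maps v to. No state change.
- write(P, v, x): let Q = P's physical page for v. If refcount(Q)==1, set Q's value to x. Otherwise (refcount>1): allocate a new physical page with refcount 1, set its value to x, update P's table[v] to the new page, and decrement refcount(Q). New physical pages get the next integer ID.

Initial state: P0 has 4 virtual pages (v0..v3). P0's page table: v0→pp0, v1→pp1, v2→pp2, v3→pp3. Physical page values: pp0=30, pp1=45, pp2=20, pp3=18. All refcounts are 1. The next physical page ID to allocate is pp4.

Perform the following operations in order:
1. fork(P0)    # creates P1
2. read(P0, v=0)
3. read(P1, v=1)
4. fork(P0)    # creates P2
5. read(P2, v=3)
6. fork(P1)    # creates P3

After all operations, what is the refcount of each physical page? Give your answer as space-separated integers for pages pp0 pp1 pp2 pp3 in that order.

Op 1: fork(P0) -> P1. 4 ppages; refcounts: pp0:2 pp1:2 pp2:2 pp3:2
Op 2: read(P0, v0) -> 30. No state change.
Op 3: read(P1, v1) -> 45. No state change.
Op 4: fork(P0) -> P2. 4 ppages; refcounts: pp0:3 pp1:3 pp2:3 pp3:3
Op 5: read(P2, v3) -> 18. No state change.
Op 6: fork(P1) -> P3. 4 ppages; refcounts: pp0:4 pp1:4 pp2:4 pp3:4

Answer: 4 4 4 4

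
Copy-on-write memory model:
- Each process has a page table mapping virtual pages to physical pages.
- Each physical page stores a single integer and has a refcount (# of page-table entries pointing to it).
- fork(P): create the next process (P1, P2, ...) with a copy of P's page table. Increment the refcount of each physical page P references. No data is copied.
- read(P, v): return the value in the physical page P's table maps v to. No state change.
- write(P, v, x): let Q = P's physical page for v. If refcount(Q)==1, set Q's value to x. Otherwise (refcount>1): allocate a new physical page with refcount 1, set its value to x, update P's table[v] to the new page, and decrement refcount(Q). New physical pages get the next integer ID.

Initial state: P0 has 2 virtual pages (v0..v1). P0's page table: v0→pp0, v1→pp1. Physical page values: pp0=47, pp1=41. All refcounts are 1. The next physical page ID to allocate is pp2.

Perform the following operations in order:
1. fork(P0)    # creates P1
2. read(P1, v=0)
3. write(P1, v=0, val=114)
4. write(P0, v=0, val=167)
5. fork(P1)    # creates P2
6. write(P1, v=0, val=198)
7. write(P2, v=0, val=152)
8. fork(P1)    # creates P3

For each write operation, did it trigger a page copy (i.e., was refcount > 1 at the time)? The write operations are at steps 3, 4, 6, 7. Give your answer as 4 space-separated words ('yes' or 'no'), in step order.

Op 1: fork(P0) -> P1. 2 ppages; refcounts: pp0:2 pp1:2
Op 2: read(P1, v0) -> 47. No state change.
Op 3: write(P1, v0, 114). refcount(pp0)=2>1 -> COPY to pp2. 3 ppages; refcounts: pp0:1 pp1:2 pp2:1
Op 4: write(P0, v0, 167). refcount(pp0)=1 -> write in place. 3 ppages; refcounts: pp0:1 pp1:2 pp2:1
Op 5: fork(P1) -> P2. 3 ppages; refcounts: pp0:1 pp1:3 pp2:2
Op 6: write(P1, v0, 198). refcount(pp2)=2>1 -> COPY to pp3. 4 ppages; refcounts: pp0:1 pp1:3 pp2:1 pp3:1
Op 7: write(P2, v0, 152). refcount(pp2)=1 -> write in place. 4 ppages; refcounts: pp0:1 pp1:3 pp2:1 pp3:1
Op 8: fork(P1) -> P3. 4 ppages; refcounts: pp0:1 pp1:4 pp2:1 pp3:2

yes no yes no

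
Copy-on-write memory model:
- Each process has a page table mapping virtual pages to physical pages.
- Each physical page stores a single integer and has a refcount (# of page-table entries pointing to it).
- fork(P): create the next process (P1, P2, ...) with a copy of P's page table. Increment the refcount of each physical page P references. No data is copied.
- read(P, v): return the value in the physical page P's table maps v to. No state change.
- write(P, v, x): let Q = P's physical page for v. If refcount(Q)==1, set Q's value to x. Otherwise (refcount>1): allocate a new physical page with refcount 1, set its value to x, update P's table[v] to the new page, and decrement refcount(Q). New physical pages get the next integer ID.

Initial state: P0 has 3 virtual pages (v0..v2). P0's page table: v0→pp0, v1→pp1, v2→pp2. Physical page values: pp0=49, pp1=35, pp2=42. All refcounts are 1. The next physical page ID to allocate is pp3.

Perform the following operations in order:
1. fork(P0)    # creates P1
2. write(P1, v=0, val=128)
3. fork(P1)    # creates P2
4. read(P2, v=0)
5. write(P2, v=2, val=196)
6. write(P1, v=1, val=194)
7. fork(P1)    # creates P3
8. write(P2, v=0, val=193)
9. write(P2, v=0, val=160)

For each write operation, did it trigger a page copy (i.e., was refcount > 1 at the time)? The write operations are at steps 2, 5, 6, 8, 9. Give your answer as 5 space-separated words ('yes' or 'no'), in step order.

Op 1: fork(P0) -> P1. 3 ppages; refcounts: pp0:2 pp1:2 pp2:2
Op 2: write(P1, v0, 128). refcount(pp0)=2>1 -> COPY to pp3. 4 ppages; refcounts: pp0:1 pp1:2 pp2:2 pp3:1
Op 3: fork(P1) -> P2. 4 ppages; refcounts: pp0:1 pp1:3 pp2:3 pp3:2
Op 4: read(P2, v0) -> 128. No state change.
Op 5: write(P2, v2, 196). refcount(pp2)=3>1 -> COPY to pp4. 5 ppages; refcounts: pp0:1 pp1:3 pp2:2 pp3:2 pp4:1
Op 6: write(P1, v1, 194). refcount(pp1)=3>1 -> COPY to pp5. 6 ppages; refcounts: pp0:1 pp1:2 pp2:2 pp3:2 pp4:1 pp5:1
Op 7: fork(P1) -> P3. 6 ppages; refcounts: pp0:1 pp1:2 pp2:3 pp3:3 pp4:1 pp5:2
Op 8: write(P2, v0, 193). refcount(pp3)=3>1 -> COPY to pp6. 7 ppages; refcounts: pp0:1 pp1:2 pp2:3 pp3:2 pp4:1 pp5:2 pp6:1
Op 9: write(P2, v0, 160). refcount(pp6)=1 -> write in place. 7 ppages; refcounts: pp0:1 pp1:2 pp2:3 pp3:2 pp4:1 pp5:2 pp6:1

yes yes yes yes no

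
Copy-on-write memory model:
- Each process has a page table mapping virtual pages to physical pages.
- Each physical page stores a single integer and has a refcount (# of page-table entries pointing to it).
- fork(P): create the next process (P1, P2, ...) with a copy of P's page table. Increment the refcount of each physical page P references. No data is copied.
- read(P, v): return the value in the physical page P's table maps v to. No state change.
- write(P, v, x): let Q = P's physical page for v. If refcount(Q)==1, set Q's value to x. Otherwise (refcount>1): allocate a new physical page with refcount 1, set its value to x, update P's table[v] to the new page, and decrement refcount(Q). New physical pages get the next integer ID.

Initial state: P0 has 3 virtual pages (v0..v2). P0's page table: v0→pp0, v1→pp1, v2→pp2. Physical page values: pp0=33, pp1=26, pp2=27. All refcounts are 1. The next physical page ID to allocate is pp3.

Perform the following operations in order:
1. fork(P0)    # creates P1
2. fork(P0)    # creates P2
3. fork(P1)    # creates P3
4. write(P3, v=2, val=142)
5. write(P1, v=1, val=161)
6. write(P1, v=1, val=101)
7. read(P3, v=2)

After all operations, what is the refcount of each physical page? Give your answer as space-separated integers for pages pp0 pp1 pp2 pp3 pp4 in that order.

Op 1: fork(P0) -> P1. 3 ppages; refcounts: pp0:2 pp1:2 pp2:2
Op 2: fork(P0) -> P2. 3 ppages; refcounts: pp0:3 pp1:3 pp2:3
Op 3: fork(P1) -> P3. 3 ppages; refcounts: pp0:4 pp1:4 pp2:4
Op 4: write(P3, v2, 142). refcount(pp2)=4>1 -> COPY to pp3. 4 ppages; refcounts: pp0:4 pp1:4 pp2:3 pp3:1
Op 5: write(P1, v1, 161). refcount(pp1)=4>1 -> COPY to pp4. 5 ppages; refcounts: pp0:4 pp1:3 pp2:3 pp3:1 pp4:1
Op 6: write(P1, v1, 101). refcount(pp4)=1 -> write in place. 5 ppages; refcounts: pp0:4 pp1:3 pp2:3 pp3:1 pp4:1
Op 7: read(P3, v2) -> 142. No state change.

Answer: 4 3 3 1 1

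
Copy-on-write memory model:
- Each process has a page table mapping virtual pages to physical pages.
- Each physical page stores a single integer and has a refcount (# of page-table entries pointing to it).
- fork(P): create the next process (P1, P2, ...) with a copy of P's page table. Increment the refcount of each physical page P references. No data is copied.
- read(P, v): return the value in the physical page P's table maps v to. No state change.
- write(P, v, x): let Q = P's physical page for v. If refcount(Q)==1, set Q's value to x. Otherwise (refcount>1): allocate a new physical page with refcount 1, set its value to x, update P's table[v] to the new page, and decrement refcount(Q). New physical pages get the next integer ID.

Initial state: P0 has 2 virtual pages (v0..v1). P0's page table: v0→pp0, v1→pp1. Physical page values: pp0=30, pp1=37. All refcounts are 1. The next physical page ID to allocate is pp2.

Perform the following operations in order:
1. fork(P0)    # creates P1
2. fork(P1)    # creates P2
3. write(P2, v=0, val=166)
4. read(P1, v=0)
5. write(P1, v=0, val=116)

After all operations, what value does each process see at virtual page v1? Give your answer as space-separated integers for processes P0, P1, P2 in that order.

Op 1: fork(P0) -> P1. 2 ppages; refcounts: pp0:2 pp1:2
Op 2: fork(P1) -> P2. 2 ppages; refcounts: pp0:3 pp1:3
Op 3: write(P2, v0, 166). refcount(pp0)=3>1 -> COPY to pp2. 3 ppages; refcounts: pp0:2 pp1:3 pp2:1
Op 4: read(P1, v0) -> 30. No state change.
Op 5: write(P1, v0, 116). refcount(pp0)=2>1 -> COPY to pp3. 4 ppages; refcounts: pp0:1 pp1:3 pp2:1 pp3:1
P0: v1 -> pp1 = 37
P1: v1 -> pp1 = 37
P2: v1 -> pp1 = 37

Answer: 37 37 37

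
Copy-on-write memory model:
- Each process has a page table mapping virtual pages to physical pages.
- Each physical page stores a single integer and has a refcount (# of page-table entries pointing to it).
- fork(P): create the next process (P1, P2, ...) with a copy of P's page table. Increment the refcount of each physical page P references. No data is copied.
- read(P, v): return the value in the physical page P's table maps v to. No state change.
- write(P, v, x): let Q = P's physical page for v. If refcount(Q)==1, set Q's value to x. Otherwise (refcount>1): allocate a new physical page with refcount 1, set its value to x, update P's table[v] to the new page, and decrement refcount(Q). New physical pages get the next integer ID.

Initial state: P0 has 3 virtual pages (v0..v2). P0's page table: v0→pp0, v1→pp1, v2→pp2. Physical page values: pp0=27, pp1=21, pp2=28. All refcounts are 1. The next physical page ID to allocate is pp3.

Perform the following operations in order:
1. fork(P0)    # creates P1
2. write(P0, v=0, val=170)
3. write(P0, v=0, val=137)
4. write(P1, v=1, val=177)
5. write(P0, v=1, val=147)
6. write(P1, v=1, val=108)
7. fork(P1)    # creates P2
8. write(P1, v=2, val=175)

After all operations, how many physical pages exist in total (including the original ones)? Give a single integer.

Answer: 6

Derivation:
Op 1: fork(P0) -> P1. 3 ppages; refcounts: pp0:2 pp1:2 pp2:2
Op 2: write(P0, v0, 170). refcount(pp0)=2>1 -> COPY to pp3. 4 ppages; refcounts: pp0:1 pp1:2 pp2:2 pp3:1
Op 3: write(P0, v0, 137). refcount(pp3)=1 -> write in place. 4 ppages; refcounts: pp0:1 pp1:2 pp2:2 pp3:1
Op 4: write(P1, v1, 177). refcount(pp1)=2>1 -> COPY to pp4. 5 ppages; refcounts: pp0:1 pp1:1 pp2:2 pp3:1 pp4:1
Op 5: write(P0, v1, 147). refcount(pp1)=1 -> write in place. 5 ppages; refcounts: pp0:1 pp1:1 pp2:2 pp3:1 pp4:1
Op 6: write(P1, v1, 108). refcount(pp4)=1 -> write in place. 5 ppages; refcounts: pp0:1 pp1:1 pp2:2 pp3:1 pp4:1
Op 7: fork(P1) -> P2. 5 ppages; refcounts: pp0:2 pp1:1 pp2:3 pp3:1 pp4:2
Op 8: write(P1, v2, 175). refcount(pp2)=3>1 -> COPY to pp5. 6 ppages; refcounts: pp0:2 pp1:1 pp2:2 pp3:1 pp4:2 pp5:1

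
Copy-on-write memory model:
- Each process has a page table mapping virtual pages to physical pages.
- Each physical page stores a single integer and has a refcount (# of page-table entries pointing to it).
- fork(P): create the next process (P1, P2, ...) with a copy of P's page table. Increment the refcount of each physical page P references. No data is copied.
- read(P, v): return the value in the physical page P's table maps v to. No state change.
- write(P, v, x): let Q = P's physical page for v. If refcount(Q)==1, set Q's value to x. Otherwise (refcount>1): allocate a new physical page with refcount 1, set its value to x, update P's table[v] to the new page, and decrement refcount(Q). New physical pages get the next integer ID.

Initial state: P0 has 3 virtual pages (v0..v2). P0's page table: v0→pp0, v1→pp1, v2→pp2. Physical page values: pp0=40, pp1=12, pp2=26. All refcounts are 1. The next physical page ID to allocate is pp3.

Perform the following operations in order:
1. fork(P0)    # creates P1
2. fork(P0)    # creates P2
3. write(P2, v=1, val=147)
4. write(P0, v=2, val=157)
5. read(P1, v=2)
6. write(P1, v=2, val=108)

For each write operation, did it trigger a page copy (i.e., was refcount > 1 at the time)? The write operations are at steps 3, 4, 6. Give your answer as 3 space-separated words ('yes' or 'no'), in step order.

Op 1: fork(P0) -> P1. 3 ppages; refcounts: pp0:2 pp1:2 pp2:2
Op 2: fork(P0) -> P2. 3 ppages; refcounts: pp0:3 pp1:3 pp2:3
Op 3: write(P2, v1, 147). refcount(pp1)=3>1 -> COPY to pp3. 4 ppages; refcounts: pp0:3 pp1:2 pp2:3 pp3:1
Op 4: write(P0, v2, 157). refcount(pp2)=3>1 -> COPY to pp4. 5 ppages; refcounts: pp0:3 pp1:2 pp2:2 pp3:1 pp4:1
Op 5: read(P1, v2) -> 26. No state change.
Op 6: write(P1, v2, 108). refcount(pp2)=2>1 -> COPY to pp5. 6 ppages; refcounts: pp0:3 pp1:2 pp2:1 pp3:1 pp4:1 pp5:1

yes yes yes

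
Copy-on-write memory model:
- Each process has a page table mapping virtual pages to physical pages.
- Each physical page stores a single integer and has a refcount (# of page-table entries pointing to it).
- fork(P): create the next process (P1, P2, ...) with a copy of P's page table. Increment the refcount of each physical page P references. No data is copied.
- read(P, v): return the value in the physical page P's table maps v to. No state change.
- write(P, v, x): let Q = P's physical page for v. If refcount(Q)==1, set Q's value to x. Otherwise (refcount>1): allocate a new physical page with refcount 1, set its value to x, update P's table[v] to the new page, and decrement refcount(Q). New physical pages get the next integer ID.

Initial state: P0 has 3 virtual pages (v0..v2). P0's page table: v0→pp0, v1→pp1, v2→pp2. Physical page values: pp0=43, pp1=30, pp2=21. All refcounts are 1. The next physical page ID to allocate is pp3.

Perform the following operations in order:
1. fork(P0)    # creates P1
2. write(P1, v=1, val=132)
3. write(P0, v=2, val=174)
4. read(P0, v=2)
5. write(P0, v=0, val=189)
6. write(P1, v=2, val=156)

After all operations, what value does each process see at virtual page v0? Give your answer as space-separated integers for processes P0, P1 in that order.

Answer: 189 43

Derivation:
Op 1: fork(P0) -> P1. 3 ppages; refcounts: pp0:2 pp1:2 pp2:2
Op 2: write(P1, v1, 132). refcount(pp1)=2>1 -> COPY to pp3. 4 ppages; refcounts: pp0:2 pp1:1 pp2:2 pp3:1
Op 3: write(P0, v2, 174). refcount(pp2)=2>1 -> COPY to pp4. 5 ppages; refcounts: pp0:2 pp1:1 pp2:1 pp3:1 pp4:1
Op 4: read(P0, v2) -> 174. No state change.
Op 5: write(P0, v0, 189). refcount(pp0)=2>1 -> COPY to pp5. 6 ppages; refcounts: pp0:1 pp1:1 pp2:1 pp3:1 pp4:1 pp5:1
Op 6: write(P1, v2, 156). refcount(pp2)=1 -> write in place. 6 ppages; refcounts: pp0:1 pp1:1 pp2:1 pp3:1 pp4:1 pp5:1
P0: v0 -> pp5 = 189
P1: v0 -> pp0 = 43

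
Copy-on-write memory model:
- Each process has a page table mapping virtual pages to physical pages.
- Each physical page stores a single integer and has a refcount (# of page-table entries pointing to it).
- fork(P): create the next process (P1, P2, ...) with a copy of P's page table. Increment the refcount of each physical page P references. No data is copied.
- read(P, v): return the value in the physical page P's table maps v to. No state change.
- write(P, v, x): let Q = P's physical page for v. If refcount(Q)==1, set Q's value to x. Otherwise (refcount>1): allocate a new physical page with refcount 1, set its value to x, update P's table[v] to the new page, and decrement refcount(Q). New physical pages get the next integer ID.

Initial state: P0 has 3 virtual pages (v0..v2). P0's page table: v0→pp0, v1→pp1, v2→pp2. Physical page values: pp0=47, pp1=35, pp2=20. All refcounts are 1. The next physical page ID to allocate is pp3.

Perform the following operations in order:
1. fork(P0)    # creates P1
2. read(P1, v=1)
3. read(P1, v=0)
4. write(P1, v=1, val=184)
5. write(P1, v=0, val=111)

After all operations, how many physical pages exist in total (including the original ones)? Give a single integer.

Answer: 5

Derivation:
Op 1: fork(P0) -> P1. 3 ppages; refcounts: pp0:2 pp1:2 pp2:2
Op 2: read(P1, v1) -> 35. No state change.
Op 3: read(P1, v0) -> 47. No state change.
Op 4: write(P1, v1, 184). refcount(pp1)=2>1 -> COPY to pp3. 4 ppages; refcounts: pp0:2 pp1:1 pp2:2 pp3:1
Op 5: write(P1, v0, 111). refcount(pp0)=2>1 -> COPY to pp4. 5 ppages; refcounts: pp0:1 pp1:1 pp2:2 pp3:1 pp4:1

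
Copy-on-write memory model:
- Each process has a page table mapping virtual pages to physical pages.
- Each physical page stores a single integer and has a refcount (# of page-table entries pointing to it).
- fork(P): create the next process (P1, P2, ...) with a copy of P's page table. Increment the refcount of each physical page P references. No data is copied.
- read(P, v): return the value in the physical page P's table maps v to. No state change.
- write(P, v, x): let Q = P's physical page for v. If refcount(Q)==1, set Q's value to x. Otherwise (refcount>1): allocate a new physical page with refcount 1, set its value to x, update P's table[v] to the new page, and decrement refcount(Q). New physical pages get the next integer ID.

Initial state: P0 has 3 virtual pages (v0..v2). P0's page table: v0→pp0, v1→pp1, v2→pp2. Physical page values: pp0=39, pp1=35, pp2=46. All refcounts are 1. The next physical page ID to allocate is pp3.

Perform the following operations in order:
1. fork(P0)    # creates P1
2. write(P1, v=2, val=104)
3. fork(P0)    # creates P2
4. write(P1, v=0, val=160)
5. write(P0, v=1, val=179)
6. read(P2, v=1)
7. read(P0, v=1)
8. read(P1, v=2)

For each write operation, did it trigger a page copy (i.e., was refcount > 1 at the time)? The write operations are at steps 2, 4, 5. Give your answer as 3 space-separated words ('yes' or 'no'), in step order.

Op 1: fork(P0) -> P1. 3 ppages; refcounts: pp0:2 pp1:2 pp2:2
Op 2: write(P1, v2, 104). refcount(pp2)=2>1 -> COPY to pp3. 4 ppages; refcounts: pp0:2 pp1:2 pp2:1 pp3:1
Op 3: fork(P0) -> P2. 4 ppages; refcounts: pp0:3 pp1:3 pp2:2 pp3:1
Op 4: write(P1, v0, 160). refcount(pp0)=3>1 -> COPY to pp4. 5 ppages; refcounts: pp0:2 pp1:3 pp2:2 pp3:1 pp4:1
Op 5: write(P0, v1, 179). refcount(pp1)=3>1 -> COPY to pp5. 6 ppages; refcounts: pp0:2 pp1:2 pp2:2 pp3:1 pp4:1 pp5:1
Op 6: read(P2, v1) -> 35. No state change.
Op 7: read(P0, v1) -> 179. No state change.
Op 8: read(P1, v2) -> 104. No state change.

yes yes yes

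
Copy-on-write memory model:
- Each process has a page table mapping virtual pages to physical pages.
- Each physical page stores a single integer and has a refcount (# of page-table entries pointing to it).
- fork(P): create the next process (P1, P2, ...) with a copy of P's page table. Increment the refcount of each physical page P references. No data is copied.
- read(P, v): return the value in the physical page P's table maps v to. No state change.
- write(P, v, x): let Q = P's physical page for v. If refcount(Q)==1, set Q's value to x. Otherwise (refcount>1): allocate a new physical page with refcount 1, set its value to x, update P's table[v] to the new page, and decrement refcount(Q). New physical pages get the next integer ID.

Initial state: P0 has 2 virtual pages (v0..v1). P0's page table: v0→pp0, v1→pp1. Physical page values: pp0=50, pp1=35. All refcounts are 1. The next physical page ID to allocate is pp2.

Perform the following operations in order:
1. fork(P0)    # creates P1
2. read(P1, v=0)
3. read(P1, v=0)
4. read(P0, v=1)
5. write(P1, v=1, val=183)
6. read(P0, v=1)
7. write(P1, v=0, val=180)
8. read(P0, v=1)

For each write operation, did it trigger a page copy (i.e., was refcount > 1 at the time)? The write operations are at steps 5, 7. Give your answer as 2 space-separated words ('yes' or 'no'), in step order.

Op 1: fork(P0) -> P1. 2 ppages; refcounts: pp0:2 pp1:2
Op 2: read(P1, v0) -> 50. No state change.
Op 3: read(P1, v0) -> 50. No state change.
Op 4: read(P0, v1) -> 35. No state change.
Op 5: write(P1, v1, 183). refcount(pp1)=2>1 -> COPY to pp2. 3 ppages; refcounts: pp0:2 pp1:1 pp2:1
Op 6: read(P0, v1) -> 35. No state change.
Op 7: write(P1, v0, 180). refcount(pp0)=2>1 -> COPY to pp3. 4 ppages; refcounts: pp0:1 pp1:1 pp2:1 pp3:1
Op 8: read(P0, v1) -> 35. No state change.

yes yes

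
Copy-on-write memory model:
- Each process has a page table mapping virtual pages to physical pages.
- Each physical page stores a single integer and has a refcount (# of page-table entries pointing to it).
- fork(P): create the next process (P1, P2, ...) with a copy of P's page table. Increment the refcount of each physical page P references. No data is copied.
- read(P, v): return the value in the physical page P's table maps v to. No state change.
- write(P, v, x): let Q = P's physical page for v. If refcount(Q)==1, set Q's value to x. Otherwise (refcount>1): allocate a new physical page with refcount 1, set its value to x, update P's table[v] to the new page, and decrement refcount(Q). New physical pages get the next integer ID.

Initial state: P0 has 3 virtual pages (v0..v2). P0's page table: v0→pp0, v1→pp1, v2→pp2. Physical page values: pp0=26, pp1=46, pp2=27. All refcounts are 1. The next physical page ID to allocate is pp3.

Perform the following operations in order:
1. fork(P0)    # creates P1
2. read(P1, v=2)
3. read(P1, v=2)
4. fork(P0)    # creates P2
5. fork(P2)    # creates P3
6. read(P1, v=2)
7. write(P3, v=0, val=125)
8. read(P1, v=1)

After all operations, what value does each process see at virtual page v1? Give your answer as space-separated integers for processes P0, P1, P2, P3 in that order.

Op 1: fork(P0) -> P1. 3 ppages; refcounts: pp0:2 pp1:2 pp2:2
Op 2: read(P1, v2) -> 27. No state change.
Op 3: read(P1, v2) -> 27. No state change.
Op 4: fork(P0) -> P2. 3 ppages; refcounts: pp0:3 pp1:3 pp2:3
Op 5: fork(P2) -> P3. 3 ppages; refcounts: pp0:4 pp1:4 pp2:4
Op 6: read(P1, v2) -> 27. No state change.
Op 7: write(P3, v0, 125). refcount(pp0)=4>1 -> COPY to pp3. 4 ppages; refcounts: pp0:3 pp1:4 pp2:4 pp3:1
Op 8: read(P1, v1) -> 46. No state change.
P0: v1 -> pp1 = 46
P1: v1 -> pp1 = 46
P2: v1 -> pp1 = 46
P3: v1 -> pp1 = 46

Answer: 46 46 46 46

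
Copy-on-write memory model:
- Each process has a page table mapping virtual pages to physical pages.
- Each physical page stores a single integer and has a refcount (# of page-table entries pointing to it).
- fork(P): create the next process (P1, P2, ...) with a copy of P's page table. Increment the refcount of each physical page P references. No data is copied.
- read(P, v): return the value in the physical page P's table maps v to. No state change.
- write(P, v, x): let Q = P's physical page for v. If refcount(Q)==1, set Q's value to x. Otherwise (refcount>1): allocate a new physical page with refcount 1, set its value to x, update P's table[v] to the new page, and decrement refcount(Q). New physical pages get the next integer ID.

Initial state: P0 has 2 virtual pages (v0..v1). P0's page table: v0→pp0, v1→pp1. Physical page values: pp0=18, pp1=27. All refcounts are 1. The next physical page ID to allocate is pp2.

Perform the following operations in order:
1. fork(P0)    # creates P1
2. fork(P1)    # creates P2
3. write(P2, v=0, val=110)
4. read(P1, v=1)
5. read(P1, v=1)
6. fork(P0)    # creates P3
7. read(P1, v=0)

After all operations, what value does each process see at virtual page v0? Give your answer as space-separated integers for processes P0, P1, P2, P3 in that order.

Op 1: fork(P0) -> P1. 2 ppages; refcounts: pp0:2 pp1:2
Op 2: fork(P1) -> P2. 2 ppages; refcounts: pp0:3 pp1:3
Op 3: write(P2, v0, 110). refcount(pp0)=3>1 -> COPY to pp2. 3 ppages; refcounts: pp0:2 pp1:3 pp2:1
Op 4: read(P1, v1) -> 27. No state change.
Op 5: read(P1, v1) -> 27. No state change.
Op 6: fork(P0) -> P3. 3 ppages; refcounts: pp0:3 pp1:4 pp2:1
Op 7: read(P1, v0) -> 18. No state change.
P0: v0 -> pp0 = 18
P1: v0 -> pp0 = 18
P2: v0 -> pp2 = 110
P3: v0 -> pp0 = 18

Answer: 18 18 110 18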